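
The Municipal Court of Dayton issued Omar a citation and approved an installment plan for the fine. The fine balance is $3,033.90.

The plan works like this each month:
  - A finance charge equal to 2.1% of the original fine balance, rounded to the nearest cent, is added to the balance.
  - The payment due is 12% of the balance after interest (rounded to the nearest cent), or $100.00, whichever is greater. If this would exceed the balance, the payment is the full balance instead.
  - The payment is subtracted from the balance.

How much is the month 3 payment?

$302.23

Month 1: $3,033.90 +$63.71 interest = $3,097.61; pay $371.71 → $2,725.90
Month 2: $2,725.90 +$63.71 interest = $2,789.61; pay $334.75 → $2,454.86
Month 3: $2,454.86 +$63.71 interest = $2,518.57; pay $302.23 → $2,216.34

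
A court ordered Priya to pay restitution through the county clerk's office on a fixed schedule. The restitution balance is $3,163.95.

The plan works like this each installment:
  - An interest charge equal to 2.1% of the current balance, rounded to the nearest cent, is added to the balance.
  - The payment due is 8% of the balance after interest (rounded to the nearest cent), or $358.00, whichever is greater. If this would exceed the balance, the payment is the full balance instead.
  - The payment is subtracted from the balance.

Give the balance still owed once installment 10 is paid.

Installment 1: opening $3,163.95; interest $66.44 → $3,230.39; payment $358.00; balance $2,872.39
Installment 2: opening $2,872.39; interest $60.32 → $2,932.71; payment $358.00; balance $2,574.71
Installment 3: opening $2,574.71; interest $54.07 → $2,628.78; payment $358.00; balance $2,270.78
Installment 4: opening $2,270.78; interest $47.69 → $2,318.47; payment $358.00; balance $1,960.47
Installment 5: opening $1,960.47; interest $41.17 → $2,001.64; payment $358.00; balance $1,643.64
Installment 6: opening $1,643.64; interest $34.52 → $1,678.16; payment $358.00; balance $1,320.16
Installment 7: opening $1,320.16; interest $27.72 → $1,347.88; payment $358.00; balance $989.88
Installment 8: opening $989.88; interest $20.79 → $1,010.67; payment $358.00; balance $652.67
Installment 9: opening $652.67; interest $13.71 → $666.38; payment $358.00; balance $308.38
Installment 10: opening $308.38; interest $6.48 → $314.86; payment $314.86; balance $0.00

$0.00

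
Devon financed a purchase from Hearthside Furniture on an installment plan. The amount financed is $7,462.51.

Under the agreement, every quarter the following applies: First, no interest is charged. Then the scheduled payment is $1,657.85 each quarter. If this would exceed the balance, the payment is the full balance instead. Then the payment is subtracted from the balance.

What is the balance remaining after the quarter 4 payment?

# | Opening | Payment | End bal
1 | $7,462.51 | $1,657.85 | $5,804.66
2 | $5,804.66 | $1,657.85 | $4,146.81
3 | $4,146.81 | $1,657.85 | $2,488.96
4 | $2,488.96 | $1,657.85 | $831.11

$831.11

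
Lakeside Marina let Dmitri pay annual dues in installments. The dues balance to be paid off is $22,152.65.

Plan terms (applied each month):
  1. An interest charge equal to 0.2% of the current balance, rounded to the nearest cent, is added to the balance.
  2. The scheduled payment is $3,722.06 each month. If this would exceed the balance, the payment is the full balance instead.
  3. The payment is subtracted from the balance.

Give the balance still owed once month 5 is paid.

Month 1: opening $22,152.65; interest $44.31 → $22,196.96; payment $3,722.06; balance $18,474.90
Month 2: opening $18,474.90; interest $36.95 → $18,511.85; payment $3,722.06; balance $14,789.79
Month 3: opening $14,789.79; interest $29.58 → $14,819.37; payment $3,722.06; balance $11,097.31
Month 4: opening $11,097.31; interest $22.19 → $11,119.50; payment $3,722.06; balance $7,397.44
Month 5: opening $7,397.44; interest $14.79 → $7,412.23; payment $3,722.06; balance $3,690.17

$3,690.17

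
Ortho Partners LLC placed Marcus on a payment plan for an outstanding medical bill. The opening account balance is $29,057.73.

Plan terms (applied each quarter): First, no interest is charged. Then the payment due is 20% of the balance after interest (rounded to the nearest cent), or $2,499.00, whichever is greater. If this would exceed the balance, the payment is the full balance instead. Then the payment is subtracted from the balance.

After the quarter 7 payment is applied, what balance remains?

$4,405.04

Quarter 1: $29,057.73 − $5,811.55 → $23,246.18
Quarter 2: $23,246.18 − $4,649.24 → $18,596.94
Quarter 3: $18,596.94 − $3,719.39 → $14,877.55
Quarter 4: $14,877.55 − $2,975.51 → $11,902.04
Quarter 5: $11,902.04 − $2,499.00 → $9,403.04
Quarter 6: $9,403.04 − $2,499.00 → $6,904.04
Quarter 7: $6,904.04 − $2,499.00 → $4,405.04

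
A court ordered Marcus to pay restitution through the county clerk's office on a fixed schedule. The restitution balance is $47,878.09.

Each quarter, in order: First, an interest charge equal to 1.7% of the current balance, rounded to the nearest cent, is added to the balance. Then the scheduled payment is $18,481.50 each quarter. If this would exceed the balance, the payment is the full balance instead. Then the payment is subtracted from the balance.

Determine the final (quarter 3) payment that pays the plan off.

$12,450.72

Quarter 1: opening $47,878.09; interest $813.93 → $48,692.02; payment $18,481.50; balance $30,210.52
Quarter 2: opening $30,210.52; interest $513.58 → $30,724.10; payment $18,481.50; balance $12,242.60
Quarter 3: opening $12,242.60; interest $208.12 → $12,450.72; payment $12,450.72; balance $0.00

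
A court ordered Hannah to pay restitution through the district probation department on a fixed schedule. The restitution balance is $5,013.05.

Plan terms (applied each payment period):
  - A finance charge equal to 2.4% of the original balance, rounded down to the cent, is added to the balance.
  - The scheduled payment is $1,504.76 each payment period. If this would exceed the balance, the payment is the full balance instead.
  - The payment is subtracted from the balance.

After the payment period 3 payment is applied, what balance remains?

Payment period 1: opening $5,013.05; interest $120.31 → $5,133.36; payment $1,504.76; balance $3,628.60
Payment period 2: opening $3,628.60; interest $120.31 → $3,748.91; payment $1,504.76; balance $2,244.15
Payment period 3: opening $2,244.15; interest $120.31 → $2,364.46; payment $1,504.76; balance $859.70

$859.70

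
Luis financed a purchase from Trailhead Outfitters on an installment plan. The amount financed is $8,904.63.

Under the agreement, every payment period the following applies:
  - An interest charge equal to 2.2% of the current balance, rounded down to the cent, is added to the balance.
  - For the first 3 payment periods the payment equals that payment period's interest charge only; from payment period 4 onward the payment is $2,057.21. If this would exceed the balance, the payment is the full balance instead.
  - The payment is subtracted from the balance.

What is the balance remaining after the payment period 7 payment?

$1,210.07

Payment period 1: opening $8,904.63; interest $195.90 → $9,100.53; payment $195.90; balance $8,904.63
Payment period 2: opening $8,904.63; interest $195.90 → $9,100.53; payment $195.90; balance $8,904.63
Payment period 3: opening $8,904.63; interest $195.90 → $9,100.53; payment $195.90; balance $8,904.63
Payment period 4: opening $8,904.63; interest $195.90 → $9,100.53; payment $2,057.21; balance $7,043.32
Payment period 5: opening $7,043.32; interest $154.95 → $7,198.27; payment $2,057.21; balance $5,141.06
Payment period 6: opening $5,141.06; interest $113.10 → $5,254.16; payment $2,057.21; balance $3,196.95
Payment period 7: opening $3,196.95; interest $70.33 → $3,267.28; payment $2,057.21; balance $1,210.07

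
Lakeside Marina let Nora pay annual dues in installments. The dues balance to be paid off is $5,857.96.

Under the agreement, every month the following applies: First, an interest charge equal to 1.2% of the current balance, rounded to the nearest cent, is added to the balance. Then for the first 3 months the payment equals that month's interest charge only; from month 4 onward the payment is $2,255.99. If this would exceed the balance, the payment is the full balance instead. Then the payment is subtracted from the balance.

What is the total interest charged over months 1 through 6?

$342.79

Month 1: opening $5,857.96; interest $70.30 → $5,928.26; payment $70.30; balance $5,857.96
Month 2: opening $5,857.96; interest $70.30 → $5,928.26; payment $70.30; balance $5,857.96
Month 3: opening $5,857.96; interest $70.30 → $5,928.26; payment $70.30; balance $5,857.96
Month 4: opening $5,857.96; interest $70.30 → $5,928.26; payment $2,255.99; balance $3,672.27
Month 5: opening $3,672.27; interest $44.07 → $3,716.34; payment $2,255.99; balance $1,460.35
Month 6: opening $1,460.35; interest $17.52 → $1,477.87; payment $1,477.87; balance $0.00
Total interest: $70.30 + $70.30 + $70.30 + $70.30 + $44.07 + $17.52 = $342.79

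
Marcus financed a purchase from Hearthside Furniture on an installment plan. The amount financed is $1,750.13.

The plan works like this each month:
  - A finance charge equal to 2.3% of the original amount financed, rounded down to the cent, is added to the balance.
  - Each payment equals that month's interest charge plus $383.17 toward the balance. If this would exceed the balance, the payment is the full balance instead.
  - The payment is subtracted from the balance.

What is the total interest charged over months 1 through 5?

$201.25

Month 1: opening $1,750.13; interest $40.25 → $1,790.38; payment $423.42; balance $1,366.96
Month 2: opening $1,366.96; interest $40.25 → $1,407.21; payment $423.42; balance $983.79
Month 3: opening $983.79; interest $40.25 → $1,024.04; payment $423.42; balance $600.62
Month 4: opening $600.62; interest $40.25 → $640.87; payment $423.42; balance $217.45
Month 5: opening $217.45; interest $40.25 → $257.70; payment $257.70; balance $0.00
Total interest: $40.25 + $40.25 + $40.25 + $40.25 + $40.25 = $201.25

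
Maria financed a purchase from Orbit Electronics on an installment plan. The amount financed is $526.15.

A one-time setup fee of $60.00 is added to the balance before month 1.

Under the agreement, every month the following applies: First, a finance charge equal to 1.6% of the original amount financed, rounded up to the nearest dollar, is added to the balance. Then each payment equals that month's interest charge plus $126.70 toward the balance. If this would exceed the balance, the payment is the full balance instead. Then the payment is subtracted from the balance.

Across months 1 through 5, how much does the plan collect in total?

Month 1: $586.15 +$9.00 interest = $595.15; pay $135.70 → $459.45
Month 2: $459.45 +$9.00 interest = $468.45; pay $135.70 → $332.75
Month 3: $332.75 +$9.00 interest = $341.75; pay $135.70 → $206.05
Month 4: $206.05 +$9.00 interest = $215.05; pay $135.70 → $79.35
Month 5: $79.35 +$9.00 interest = $88.35; pay $88.35 → $0.00
Total paid: $631.15

$631.15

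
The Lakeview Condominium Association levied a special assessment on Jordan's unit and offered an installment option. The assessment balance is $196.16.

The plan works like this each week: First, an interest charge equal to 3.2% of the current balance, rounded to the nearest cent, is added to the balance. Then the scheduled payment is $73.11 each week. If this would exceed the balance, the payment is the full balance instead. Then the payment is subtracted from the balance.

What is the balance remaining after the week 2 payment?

Week 1: $196.16 +$6.28 interest = $202.44; pay $73.11 → $129.33
Week 2: $129.33 +$4.14 interest = $133.47; pay $73.11 → $60.36

$60.36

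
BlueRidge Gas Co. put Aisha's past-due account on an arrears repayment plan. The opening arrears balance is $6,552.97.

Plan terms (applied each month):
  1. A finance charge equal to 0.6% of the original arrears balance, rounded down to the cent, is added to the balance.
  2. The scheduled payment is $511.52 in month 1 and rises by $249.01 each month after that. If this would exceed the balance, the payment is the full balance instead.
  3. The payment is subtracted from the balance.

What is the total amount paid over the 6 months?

$6,788.83

Month 1: opening $6,552.97; interest $39.31 → $6,592.28; payment $511.52; balance $6,080.76
Month 2: opening $6,080.76; interest $39.31 → $6,120.07; payment $760.53; balance $5,359.54
Month 3: opening $5,359.54; interest $39.31 → $5,398.85; payment $1,009.54; balance $4,389.31
Month 4: opening $4,389.31; interest $39.31 → $4,428.62; payment $1,258.55; balance $3,170.07
Month 5: opening $3,170.07; interest $39.31 → $3,209.38; payment $1,507.56; balance $1,701.82
Month 6: opening $1,701.82; interest $39.31 → $1,741.13; payment $1,741.13; balance $0.00
Total paid: $6,788.83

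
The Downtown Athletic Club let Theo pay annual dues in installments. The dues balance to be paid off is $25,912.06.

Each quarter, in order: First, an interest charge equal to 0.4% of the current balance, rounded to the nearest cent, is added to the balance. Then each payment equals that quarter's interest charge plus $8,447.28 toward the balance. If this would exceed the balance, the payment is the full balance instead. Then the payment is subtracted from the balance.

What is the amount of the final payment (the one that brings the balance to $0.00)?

Quarter 1: opening $25,912.06; interest $103.65 → $26,015.71; payment $8,550.93; balance $17,464.78
Quarter 2: opening $17,464.78; interest $69.86 → $17,534.64; payment $8,517.14; balance $9,017.50
Quarter 3: opening $9,017.50; interest $36.07 → $9,053.57; payment $8,483.35; balance $570.22
Quarter 4: opening $570.22; interest $2.28 → $572.50; payment $572.50; balance $0.00

$572.50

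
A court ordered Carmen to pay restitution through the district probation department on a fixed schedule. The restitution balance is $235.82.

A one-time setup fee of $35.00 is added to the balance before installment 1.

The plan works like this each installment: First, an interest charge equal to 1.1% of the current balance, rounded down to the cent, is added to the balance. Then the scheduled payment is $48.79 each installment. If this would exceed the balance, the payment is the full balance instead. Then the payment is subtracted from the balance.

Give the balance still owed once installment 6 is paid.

$0.00

Installment 1: opening $270.82; interest $2.97 → $273.79; payment $48.79; balance $225.00
Installment 2: opening $225.00; interest $2.47 → $227.47; payment $48.79; balance $178.68
Installment 3: opening $178.68; interest $1.96 → $180.64; payment $48.79; balance $131.85
Installment 4: opening $131.85; interest $1.45 → $133.30; payment $48.79; balance $84.51
Installment 5: opening $84.51; interest $0.92 → $85.43; payment $48.79; balance $36.64
Installment 6: opening $36.64; interest $0.40 → $37.04; payment $37.04; balance $0.00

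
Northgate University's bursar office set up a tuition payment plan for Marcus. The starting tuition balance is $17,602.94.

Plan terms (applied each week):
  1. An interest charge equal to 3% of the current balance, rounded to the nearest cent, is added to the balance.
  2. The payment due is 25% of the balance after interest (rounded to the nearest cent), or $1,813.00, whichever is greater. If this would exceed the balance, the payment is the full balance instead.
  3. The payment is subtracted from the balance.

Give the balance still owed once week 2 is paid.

$10,504.66

# | Opening | Interest | Payment | End bal
1 | $17,602.94 | $528.09 | $4,532.76 | $13,598.27
2 | $13,598.27 | $407.95 | $3,501.56 | $10,504.66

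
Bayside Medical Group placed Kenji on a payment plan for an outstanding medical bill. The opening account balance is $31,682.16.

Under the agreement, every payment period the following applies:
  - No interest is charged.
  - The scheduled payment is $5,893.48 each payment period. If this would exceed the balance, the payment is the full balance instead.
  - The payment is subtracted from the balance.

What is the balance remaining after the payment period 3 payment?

$14,001.72

Payment period 1: $31,682.16 − $5,893.48 → $25,788.68
Payment period 2: $25,788.68 − $5,893.48 → $19,895.20
Payment period 3: $19,895.20 − $5,893.48 → $14,001.72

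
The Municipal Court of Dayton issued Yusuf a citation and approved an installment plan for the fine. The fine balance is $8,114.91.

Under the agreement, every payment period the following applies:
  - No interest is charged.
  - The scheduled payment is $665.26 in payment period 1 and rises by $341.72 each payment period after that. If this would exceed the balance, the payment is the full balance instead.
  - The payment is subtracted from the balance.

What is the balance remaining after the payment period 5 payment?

# | Opening | Payment | End bal
1 | $8,114.91 | $665.26 | $7,449.65
2 | $7,449.65 | $1,006.98 | $6,442.67
3 | $6,442.67 | $1,348.70 | $5,093.97
4 | $5,093.97 | $1,690.42 | $3,403.55
5 | $3,403.55 | $2,032.14 | $1,371.41

$1,371.41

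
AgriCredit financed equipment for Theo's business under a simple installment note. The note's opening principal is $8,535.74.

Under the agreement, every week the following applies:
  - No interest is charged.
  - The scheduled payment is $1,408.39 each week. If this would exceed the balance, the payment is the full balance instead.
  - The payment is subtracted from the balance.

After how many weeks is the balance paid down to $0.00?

Week 1: $8,535.74 − $1,408.39 → $7,127.35
Week 2: $7,127.35 − $1,408.39 → $5,718.96
Week 3: $5,718.96 − $1,408.39 → $4,310.57
Week 4: $4,310.57 − $1,408.39 → $2,902.18
Week 5: $2,902.18 − $1,408.39 → $1,493.79
Week 6: $1,493.79 − $1,408.39 → $85.40
Week 7: $85.40 − $85.40 → $0.00
Balance reaches $0.00 in week 7.

7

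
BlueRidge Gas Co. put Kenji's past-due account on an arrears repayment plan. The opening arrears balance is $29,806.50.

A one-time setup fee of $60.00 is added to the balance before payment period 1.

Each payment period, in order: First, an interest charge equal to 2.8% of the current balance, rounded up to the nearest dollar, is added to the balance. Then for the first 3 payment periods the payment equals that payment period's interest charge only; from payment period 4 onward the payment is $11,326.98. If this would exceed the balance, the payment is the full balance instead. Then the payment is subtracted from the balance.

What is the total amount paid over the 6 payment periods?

$33,998.50

Payment period 1: opening $29,866.50; interest $837.00 → $30,703.50; payment $837.00; balance $29,866.50
Payment period 2: opening $29,866.50; interest $837.00 → $30,703.50; payment $837.00; balance $29,866.50
Payment period 3: opening $29,866.50; interest $837.00 → $30,703.50; payment $837.00; balance $29,866.50
Payment period 4: opening $29,866.50; interest $837.00 → $30,703.50; payment $11,326.98; balance $19,376.52
Payment period 5: opening $19,376.52; interest $543.00 → $19,919.52; payment $11,326.98; balance $8,592.54
Payment period 6: opening $8,592.54; interest $241.00 → $8,833.54; payment $8,833.54; balance $0.00
Total paid: $33,998.50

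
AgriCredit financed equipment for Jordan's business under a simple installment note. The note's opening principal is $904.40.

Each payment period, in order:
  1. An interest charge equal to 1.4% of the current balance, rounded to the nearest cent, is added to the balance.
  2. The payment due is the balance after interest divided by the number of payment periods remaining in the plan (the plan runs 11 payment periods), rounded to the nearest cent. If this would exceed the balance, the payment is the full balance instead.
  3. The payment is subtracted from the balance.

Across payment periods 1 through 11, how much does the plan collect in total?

$984.02

Payment period 1: $904.40 +$12.66 interest = $917.06; pay $83.37 → $833.69
Payment period 2: $833.69 +$11.67 interest = $845.36; pay $84.54 → $760.82
Payment period 3: $760.82 +$10.65 interest = $771.47; pay $85.72 → $685.75
Payment period 4: $685.75 +$9.60 interest = $695.35; pay $86.92 → $608.43
Payment period 5: $608.43 +$8.52 interest = $616.95; pay $88.14 → $528.81
Payment period 6: $528.81 +$7.40 interest = $536.21; pay $89.37 → $446.84
Payment period 7: $446.84 +$6.26 interest = $453.10; pay $90.62 → $362.48
Payment period 8: $362.48 +$5.07 interest = $367.55; pay $91.89 → $275.66
Payment period 9: $275.66 +$3.86 interest = $279.52; pay $93.17 → $186.35
Payment period 10: $186.35 +$2.61 interest = $188.96; pay $94.48 → $94.48
Payment period 11: $94.48 +$1.32 interest = $95.80; pay $95.80 → $0.00
Total paid: $984.02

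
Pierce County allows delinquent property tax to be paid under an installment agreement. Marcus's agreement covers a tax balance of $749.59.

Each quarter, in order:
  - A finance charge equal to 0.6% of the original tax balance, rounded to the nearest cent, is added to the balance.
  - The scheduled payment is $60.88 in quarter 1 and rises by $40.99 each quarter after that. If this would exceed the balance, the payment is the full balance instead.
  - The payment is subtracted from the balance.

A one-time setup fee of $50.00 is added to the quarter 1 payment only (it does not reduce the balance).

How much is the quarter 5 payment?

# | Opening | Interest | Payment | Fee | End bal
1 | $749.59 | $4.50 | $60.88 | $50.00 | $693.21
2 | $693.21 | $4.50 | $101.87 | — | $595.84
3 | $595.84 | $4.50 | $142.86 | — | $457.48
4 | $457.48 | $4.50 | $183.85 | — | $278.13
5 | $278.13 | $4.50 | $224.84 | — | $57.79

$224.84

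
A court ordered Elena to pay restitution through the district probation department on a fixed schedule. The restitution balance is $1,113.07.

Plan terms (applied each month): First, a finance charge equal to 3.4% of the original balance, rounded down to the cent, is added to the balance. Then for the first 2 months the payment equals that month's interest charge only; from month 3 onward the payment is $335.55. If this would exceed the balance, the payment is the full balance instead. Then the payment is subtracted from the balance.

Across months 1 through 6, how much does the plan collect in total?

Month 1: $1,113.07 +$37.84 interest = $1,150.91; pay $37.84 → $1,113.07
Month 2: $1,113.07 +$37.84 interest = $1,150.91; pay $37.84 → $1,113.07
Month 3: $1,113.07 +$37.84 interest = $1,150.91; pay $335.55 → $815.36
Month 4: $815.36 +$37.84 interest = $853.20; pay $335.55 → $517.65
Month 5: $517.65 +$37.84 interest = $555.49; pay $335.55 → $219.94
Month 6: $219.94 +$37.84 interest = $257.78; pay $257.78 → $0.00
Total paid: $1,340.11

$1,340.11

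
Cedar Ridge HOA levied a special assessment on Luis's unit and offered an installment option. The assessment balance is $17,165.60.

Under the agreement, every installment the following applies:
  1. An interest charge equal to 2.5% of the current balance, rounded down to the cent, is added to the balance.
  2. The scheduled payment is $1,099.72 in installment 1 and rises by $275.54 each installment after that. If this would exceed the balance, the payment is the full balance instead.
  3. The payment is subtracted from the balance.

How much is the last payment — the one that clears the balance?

Installment 1: $17,165.60 +$429.14 interest = $17,594.74; pay $1,099.72 → $16,495.02
Installment 2: $16,495.02 +$412.37 interest = $16,907.39; pay $1,375.26 → $15,532.13
Installment 3: $15,532.13 +$388.30 interest = $15,920.43; pay $1,650.80 → $14,269.63
Installment 4: $14,269.63 +$356.74 interest = $14,626.37; pay $1,926.34 → $12,700.03
Installment 5: $12,700.03 +$317.50 interest = $13,017.53; pay $2,201.88 → $10,815.65
Installment 6: $10,815.65 +$270.39 interest = $11,086.04; pay $2,477.42 → $8,608.62
Installment 7: $8,608.62 +$215.21 interest = $8,823.83; pay $2,752.96 → $6,070.87
Installment 8: $6,070.87 +$151.77 interest = $6,222.64; pay $3,028.50 → $3,194.14
Installment 9: $3,194.14 +$79.85 interest = $3,273.99; pay $3,273.99 → $0.00

$3,273.99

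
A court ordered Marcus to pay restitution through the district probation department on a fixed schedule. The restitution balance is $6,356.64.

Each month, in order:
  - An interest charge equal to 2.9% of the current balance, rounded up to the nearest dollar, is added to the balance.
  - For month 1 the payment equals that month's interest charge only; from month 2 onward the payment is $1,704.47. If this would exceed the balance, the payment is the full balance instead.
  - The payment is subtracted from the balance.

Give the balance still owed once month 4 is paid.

Month 1: opening $6,356.64; interest $185.00 → $6,541.64; payment $185.00; balance $6,356.64
Month 2: opening $6,356.64; interest $185.00 → $6,541.64; payment $1,704.47; balance $4,837.17
Month 3: opening $4,837.17; interest $141.00 → $4,978.17; payment $1,704.47; balance $3,273.70
Month 4: opening $3,273.70; interest $95.00 → $3,368.70; payment $1,704.47; balance $1,664.23

$1,664.23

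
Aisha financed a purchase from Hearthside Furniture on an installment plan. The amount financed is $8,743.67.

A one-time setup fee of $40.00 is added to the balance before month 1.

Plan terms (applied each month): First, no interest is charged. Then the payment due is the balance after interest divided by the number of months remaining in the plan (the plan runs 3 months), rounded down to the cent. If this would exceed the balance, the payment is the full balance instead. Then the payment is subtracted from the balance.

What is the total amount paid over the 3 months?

Month 1: opening $8,783.67; payment $2,927.89; balance $5,855.78
Month 2: opening $5,855.78; payment $2,927.89; balance $2,927.89
Month 3: opening $2,927.89; payment $2,927.89; balance $0.00
Total paid: $8,783.67

$8,783.67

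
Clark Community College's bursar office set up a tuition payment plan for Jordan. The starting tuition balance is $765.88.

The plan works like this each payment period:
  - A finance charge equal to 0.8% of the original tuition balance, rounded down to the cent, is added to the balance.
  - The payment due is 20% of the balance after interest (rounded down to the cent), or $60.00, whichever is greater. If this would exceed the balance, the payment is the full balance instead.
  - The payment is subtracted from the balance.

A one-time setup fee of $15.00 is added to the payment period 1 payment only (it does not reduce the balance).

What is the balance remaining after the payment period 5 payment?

$267.43

Payment period 1: opening $765.88; interest $6.12 → $772.00; payment $154.40 (+ $15.00 fee); balance $617.60
Payment period 2: opening $617.60; interest $6.12 → $623.72; payment $124.74; balance $498.98
Payment period 3: opening $498.98; interest $6.12 → $505.10; payment $101.02; balance $404.08
Payment period 4: opening $404.08; interest $6.12 → $410.20; payment $82.04; balance $328.16
Payment period 5: opening $328.16; interest $6.12 → $334.28; payment $66.85; balance $267.43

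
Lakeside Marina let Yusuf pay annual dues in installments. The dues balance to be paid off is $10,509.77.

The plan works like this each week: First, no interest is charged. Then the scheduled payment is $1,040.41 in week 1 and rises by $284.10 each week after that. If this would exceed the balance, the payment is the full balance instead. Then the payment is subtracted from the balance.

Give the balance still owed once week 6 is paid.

Week 1: opening $10,509.77; payment $1,040.41; balance $9,469.36
Week 2: opening $9,469.36; payment $1,324.51; balance $8,144.85
Week 3: opening $8,144.85; payment $1,608.61; balance $6,536.24
Week 4: opening $6,536.24; payment $1,892.71; balance $4,643.53
Week 5: opening $4,643.53; payment $2,176.81; balance $2,466.72
Week 6: opening $2,466.72; payment $2,460.91; balance $5.81

$5.81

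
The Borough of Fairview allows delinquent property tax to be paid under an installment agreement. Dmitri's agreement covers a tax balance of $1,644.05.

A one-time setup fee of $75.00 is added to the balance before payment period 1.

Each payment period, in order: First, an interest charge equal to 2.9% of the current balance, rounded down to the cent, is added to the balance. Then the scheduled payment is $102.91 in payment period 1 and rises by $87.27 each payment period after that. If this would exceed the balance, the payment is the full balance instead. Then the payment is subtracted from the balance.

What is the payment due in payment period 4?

$364.72

Payment period 1: $1,719.05 +$49.85 interest = $1,768.90; pay $102.91 → $1,665.99
Payment period 2: $1,665.99 +$48.31 interest = $1,714.30; pay $190.18 → $1,524.12
Payment period 3: $1,524.12 +$44.19 interest = $1,568.31; pay $277.45 → $1,290.86
Payment period 4: $1,290.86 +$37.43 interest = $1,328.29; pay $364.72 → $963.57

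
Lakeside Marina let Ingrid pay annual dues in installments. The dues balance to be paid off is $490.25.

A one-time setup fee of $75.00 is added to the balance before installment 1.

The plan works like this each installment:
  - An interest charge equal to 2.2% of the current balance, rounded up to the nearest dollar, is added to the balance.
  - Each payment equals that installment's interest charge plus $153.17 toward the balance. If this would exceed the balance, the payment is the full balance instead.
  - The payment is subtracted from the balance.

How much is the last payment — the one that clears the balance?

# | Opening | Interest | Payment | End bal
1 | $565.25 | $13.00 | $166.17 | $412.08
2 | $412.08 | $10.00 | $163.17 | $258.91
3 | $258.91 | $6.00 | $159.17 | $105.74
4 | $105.74 | $3.00 | $108.74 | $0.00

$108.74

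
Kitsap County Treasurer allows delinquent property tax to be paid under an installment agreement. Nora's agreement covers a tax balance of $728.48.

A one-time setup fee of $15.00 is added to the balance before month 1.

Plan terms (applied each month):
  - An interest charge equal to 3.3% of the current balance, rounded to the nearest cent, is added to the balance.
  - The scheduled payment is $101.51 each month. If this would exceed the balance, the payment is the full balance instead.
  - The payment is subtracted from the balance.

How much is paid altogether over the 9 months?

Month 1: opening $743.48; interest $24.53 → $768.01; payment $101.51; balance $666.50
Month 2: opening $666.50; interest $21.99 → $688.49; payment $101.51; balance $586.98
Month 3: opening $586.98; interest $19.37 → $606.35; payment $101.51; balance $504.84
Month 4: opening $504.84; interest $16.66 → $521.50; payment $101.51; balance $419.99
Month 5: opening $419.99; interest $13.86 → $433.85; payment $101.51; balance $332.34
Month 6: opening $332.34; interest $10.97 → $343.31; payment $101.51; balance $241.80
Month 7: opening $241.80; interest $7.98 → $249.78; payment $101.51; balance $148.27
Month 8: opening $148.27; interest $4.89 → $153.16; payment $101.51; balance $51.65
Month 9: opening $51.65; interest $1.70 → $53.35; payment $53.35; balance $0.00
Total paid: $865.43

$865.43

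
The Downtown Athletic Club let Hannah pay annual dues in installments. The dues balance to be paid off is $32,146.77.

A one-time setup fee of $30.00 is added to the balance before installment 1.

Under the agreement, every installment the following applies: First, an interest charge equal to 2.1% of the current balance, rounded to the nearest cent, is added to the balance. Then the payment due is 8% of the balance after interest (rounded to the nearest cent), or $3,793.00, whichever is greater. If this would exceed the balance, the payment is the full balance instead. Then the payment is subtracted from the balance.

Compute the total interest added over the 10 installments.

Installment 1: $32,176.77 +$675.71 interest = $32,852.48; pay $3,793.00 → $29,059.48
Installment 2: $29,059.48 +$610.25 interest = $29,669.73; pay $3,793.00 → $25,876.73
Installment 3: $25,876.73 +$543.41 interest = $26,420.14; pay $3,793.00 → $22,627.14
Installment 4: $22,627.14 +$475.17 interest = $23,102.31; pay $3,793.00 → $19,309.31
Installment 5: $19,309.31 +$405.50 interest = $19,714.81; pay $3,793.00 → $15,921.81
Installment 6: $15,921.81 +$334.36 interest = $16,256.17; pay $3,793.00 → $12,463.17
Installment 7: $12,463.17 +$261.73 interest = $12,724.90; pay $3,793.00 → $8,931.90
Installment 8: $8,931.90 +$187.57 interest = $9,119.47; pay $3,793.00 → $5,326.47
Installment 9: $5,326.47 +$111.86 interest = $5,438.33; pay $3,793.00 → $1,645.33
Installment 10: $1,645.33 +$34.55 interest = $1,679.88; pay $1,679.88 → $0.00
Total interest: $675.71 + $610.25 + $543.41 + $475.17 + $405.50 + $334.36 + $261.73 + $187.57 + $111.86 + $34.55 = $3,640.11

$3,640.11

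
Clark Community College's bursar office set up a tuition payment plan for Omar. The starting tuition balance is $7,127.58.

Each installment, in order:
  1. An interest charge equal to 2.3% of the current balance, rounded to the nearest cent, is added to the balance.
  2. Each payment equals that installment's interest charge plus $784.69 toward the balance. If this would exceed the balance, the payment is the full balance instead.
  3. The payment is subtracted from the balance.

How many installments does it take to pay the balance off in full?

10

# | Opening | Interest | Payment | End bal
1 | $7,127.58 | $163.93 | $948.62 | $6,342.89
2 | $6,342.89 | $145.89 | $930.58 | $5,558.20
3 | $5,558.20 | $127.84 | $912.53 | $4,773.51
4 | $4,773.51 | $109.79 | $894.48 | $3,988.82
5 | $3,988.82 | $91.74 | $876.43 | $3,204.13
6 | $3,204.13 | $73.69 | $858.38 | $2,419.44
7 | $2,419.44 | $55.65 | $840.34 | $1,634.75
8 | $1,634.75 | $37.60 | $822.29 | $850.06
9 | $850.06 | $19.55 | $804.24 | $65.37
10 | $65.37 | $1.50 | $66.87 | $0.00
Balance reaches $0.00 in installment 10.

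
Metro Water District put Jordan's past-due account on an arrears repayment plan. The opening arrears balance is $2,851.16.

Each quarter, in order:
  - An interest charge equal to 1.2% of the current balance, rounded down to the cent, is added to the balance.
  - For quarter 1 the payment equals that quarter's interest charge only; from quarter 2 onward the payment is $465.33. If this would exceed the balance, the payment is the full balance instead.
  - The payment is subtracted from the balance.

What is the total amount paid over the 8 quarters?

$3,013.99

# | Opening | Interest | Payment | End bal
1 | $2,851.16 | $34.21 | $34.21 | $2,851.16
2 | $2,851.16 | $34.21 | $465.33 | $2,420.04
3 | $2,420.04 | $29.04 | $465.33 | $1,983.75
4 | $1,983.75 | $23.80 | $465.33 | $1,542.22
5 | $1,542.22 | $18.50 | $465.33 | $1,095.39
6 | $1,095.39 | $13.14 | $465.33 | $643.20
7 | $643.20 | $7.71 | $465.33 | $185.58
8 | $185.58 | $2.22 | $187.80 | $0.00
Total paid: $3,013.99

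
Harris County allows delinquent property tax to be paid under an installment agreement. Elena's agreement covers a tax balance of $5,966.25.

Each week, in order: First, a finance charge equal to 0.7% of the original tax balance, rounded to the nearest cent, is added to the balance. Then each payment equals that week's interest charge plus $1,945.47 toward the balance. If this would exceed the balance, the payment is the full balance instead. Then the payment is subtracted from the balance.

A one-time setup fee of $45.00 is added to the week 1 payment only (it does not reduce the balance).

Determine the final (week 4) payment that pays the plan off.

Week 1: $5,966.25 +$41.76 interest = $6,008.01; pay $1,987.23 (+ $45.00 fee) → $4,020.78
Week 2: $4,020.78 +$41.76 interest = $4,062.54; pay $1,987.23 → $2,075.31
Week 3: $2,075.31 +$41.76 interest = $2,117.07; pay $1,987.23 → $129.84
Week 4: $129.84 +$41.76 interest = $171.60; pay $171.60 → $0.00

$171.60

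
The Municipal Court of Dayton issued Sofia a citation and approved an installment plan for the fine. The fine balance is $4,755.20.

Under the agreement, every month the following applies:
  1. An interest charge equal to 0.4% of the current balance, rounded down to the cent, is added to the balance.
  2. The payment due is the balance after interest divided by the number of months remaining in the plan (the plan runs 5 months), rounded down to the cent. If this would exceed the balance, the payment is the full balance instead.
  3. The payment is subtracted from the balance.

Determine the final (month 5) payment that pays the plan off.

$970.21

# | Opening | Interest | Payment | End bal
1 | $4,755.20 | $19.02 | $954.84 | $3,819.38
2 | $3,819.38 | $15.27 | $958.66 | $2,875.99
3 | $2,875.99 | $11.50 | $962.49 | $1,925.00
4 | $1,925.00 | $7.70 | $966.35 | $966.35
5 | $966.35 | $3.86 | $970.21 | $0.00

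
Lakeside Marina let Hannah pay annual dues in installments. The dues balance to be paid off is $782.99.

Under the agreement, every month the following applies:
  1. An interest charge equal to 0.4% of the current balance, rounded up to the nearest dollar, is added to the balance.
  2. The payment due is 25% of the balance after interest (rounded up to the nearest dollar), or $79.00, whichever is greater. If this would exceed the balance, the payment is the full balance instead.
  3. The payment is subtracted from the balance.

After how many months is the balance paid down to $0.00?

8

# | Opening | Interest | Payment | End bal
1 | $782.99 | $4.00 | $197.00 | $589.99
2 | $589.99 | $3.00 | $149.00 | $443.99
3 | $443.99 | $2.00 | $112.00 | $333.99
4 | $333.99 | $2.00 | $84.00 | $251.99
5 | $251.99 | $2.00 | $79.00 | $174.99
6 | $174.99 | $1.00 | $79.00 | $96.99
7 | $96.99 | $1.00 | $79.00 | $18.99
8 | $18.99 | $1.00 | $19.99 | $0.00
Balance reaches $0.00 in month 8.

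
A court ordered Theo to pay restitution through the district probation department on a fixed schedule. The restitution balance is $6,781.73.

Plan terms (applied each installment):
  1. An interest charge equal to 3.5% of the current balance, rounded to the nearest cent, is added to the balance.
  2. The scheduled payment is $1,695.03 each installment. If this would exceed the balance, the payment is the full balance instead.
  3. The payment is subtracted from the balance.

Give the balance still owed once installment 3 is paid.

$2,253.88

Installment 1: opening $6,781.73; interest $237.36 → $7,019.09; payment $1,695.03; balance $5,324.06
Installment 2: opening $5,324.06; interest $186.34 → $5,510.40; payment $1,695.03; balance $3,815.37
Installment 3: opening $3,815.37; interest $133.54 → $3,948.91; payment $1,695.03; balance $2,253.88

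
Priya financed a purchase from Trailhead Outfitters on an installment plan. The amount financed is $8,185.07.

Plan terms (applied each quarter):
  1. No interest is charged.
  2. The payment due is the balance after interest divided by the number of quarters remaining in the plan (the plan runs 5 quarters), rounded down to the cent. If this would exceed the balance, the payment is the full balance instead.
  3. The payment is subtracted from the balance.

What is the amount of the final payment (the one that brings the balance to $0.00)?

$1,637.02

# | Opening | Payment | End bal
1 | $8,185.07 | $1,637.01 | $6,548.06
2 | $6,548.06 | $1,637.01 | $4,911.05
3 | $4,911.05 | $1,637.01 | $3,274.04
4 | $3,274.04 | $1,637.02 | $1,637.02
5 | $1,637.02 | $1,637.02 | $0.00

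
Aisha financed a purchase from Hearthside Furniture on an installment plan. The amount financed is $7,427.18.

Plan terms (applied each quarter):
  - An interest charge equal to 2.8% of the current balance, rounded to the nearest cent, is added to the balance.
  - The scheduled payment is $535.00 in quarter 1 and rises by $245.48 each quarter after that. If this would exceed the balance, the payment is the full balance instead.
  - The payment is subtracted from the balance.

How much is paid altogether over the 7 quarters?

$8,433.95

Quarter 1: $7,427.18 +$207.96 interest = $7,635.14; pay $535.00 → $7,100.14
Quarter 2: $7,100.14 +$198.80 interest = $7,298.94; pay $780.48 → $6,518.46
Quarter 3: $6,518.46 +$182.52 interest = $6,700.98; pay $1,025.96 → $5,675.02
Quarter 4: $5,675.02 +$158.90 interest = $5,833.92; pay $1,271.44 → $4,562.48
Quarter 5: $4,562.48 +$127.75 interest = $4,690.23; pay $1,516.92 → $3,173.31
Quarter 6: $3,173.31 +$88.85 interest = $3,262.16; pay $1,762.40 → $1,499.76
Quarter 7: $1,499.76 +$41.99 interest = $1,541.75; pay $1,541.75 → $0.00
Total paid: $8,433.95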